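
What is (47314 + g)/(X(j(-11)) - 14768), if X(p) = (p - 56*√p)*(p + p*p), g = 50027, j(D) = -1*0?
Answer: -1371/208 ≈ -6.5913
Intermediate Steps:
j(D) = 0
X(p) = (p + p²)*(p - 56*√p) (X(p) = (p - 56*√p)*(p + p²) = (p + p²)*(p - 56*√p))
(47314 + g)/(X(j(-11)) - 14768) = (47314 + 50027)/((0² + 0³ - 56*0^(3/2) - 56*0^(5/2)) - 14768) = 97341/((0 + 0 - 56*0 - 56*0) - 14768) = 97341/((0 + 0 + 0 + 0) - 14768) = 97341/(0 - 14768) = 97341/(-14768) = 97341*(-1/14768) = -1371/208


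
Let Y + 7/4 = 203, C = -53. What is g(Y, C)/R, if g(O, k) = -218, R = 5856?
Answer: -109/2928 ≈ -0.037227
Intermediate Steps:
Y = 805/4 (Y = -7/4 + 203 = 805/4 ≈ 201.25)
g(Y, C)/R = -218/5856 = -218*1/5856 = -109/2928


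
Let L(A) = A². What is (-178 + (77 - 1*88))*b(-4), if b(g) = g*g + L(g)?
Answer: -6048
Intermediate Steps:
b(g) = 2*g² (b(g) = g*g + g² = g² + g² = 2*g²)
(-178 + (77 - 1*88))*b(-4) = (-178 + (77 - 1*88))*(2*(-4)²) = (-178 + (77 - 88))*(2*16) = (-178 - 11)*32 = -189*32 = -6048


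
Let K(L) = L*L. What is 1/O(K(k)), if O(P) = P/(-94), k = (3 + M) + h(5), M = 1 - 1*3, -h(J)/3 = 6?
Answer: -94/289 ≈ -0.32526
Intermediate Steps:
h(J) = -18 (h(J) = -3*6 = -18)
M = -2 (M = 1 - 3 = -2)
k = -17 (k = (3 - 2) - 18 = 1 - 18 = -17)
K(L) = L²
O(P) = -P/94 (O(P) = P*(-1/94) = -P/94)
1/O(K(k)) = 1/(-1/94*(-17)²) = 1/(-1/94*289) = 1/(-289/94) = -94/289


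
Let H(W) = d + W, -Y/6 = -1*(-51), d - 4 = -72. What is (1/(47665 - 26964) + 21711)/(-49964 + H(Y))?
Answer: -224719706/521023469 ≈ -0.43130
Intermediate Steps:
d = -68 (d = 4 - 72 = -68)
Y = -306 (Y = -(-6)*(-51) = -6*51 = -306)
H(W) = -68 + W
(1/(47665 - 26964) + 21711)/(-49964 + H(Y)) = (1/(47665 - 26964) + 21711)/(-49964 + (-68 - 306)) = (1/20701 + 21711)/(-49964 - 374) = (1/20701 + 21711)/(-50338) = (449439412/20701)*(-1/50338) = -224719706/521023469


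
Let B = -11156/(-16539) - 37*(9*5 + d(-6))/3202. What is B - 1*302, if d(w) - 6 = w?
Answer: -15985095079/52957878 ≈ -301.85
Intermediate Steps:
d(w) = 6 + w
B = 8184077/52957878 (B = -11156/(-16539) - 37*(9*5 + (6 - 6))/3202 = -11156*(-1/16539) - 37*(45 + 0)*(1/3202) = 11156/16539 - 37*45*(1/3202) = 11156/16539 - 1665*1/3202 = 11156/16539 - 1665/3202 = 8184077/52957878 ≈ 0.15454)
B - 1*302 = 8184077/52957878 - 1*302 = 8184077/52957878 - 302 = -15985095079/52957878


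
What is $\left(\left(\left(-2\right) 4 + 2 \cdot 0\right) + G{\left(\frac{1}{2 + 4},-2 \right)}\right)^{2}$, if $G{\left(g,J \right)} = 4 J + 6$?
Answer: $100$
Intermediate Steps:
$G{\left(g,J \right)} = 6 + 4 J$
$\left(\left(\left(-2\right) 4 + 2 \cdot 0\right) + G{\left(\frac{1}{2 + 4},-2 \right)}\right)^{2} = \left(\left(\left(-2\right) 4 + 2 \cdot 0\right) + \left(6 + 4 \left(-2\right)\right)\right)^{2} = \left(\left(-8 + 0\right) + \left(6 - 8\right)\right)^{2} = \left(-8 - 2\right)^{2} = \left(-10\right)^{2} = 100$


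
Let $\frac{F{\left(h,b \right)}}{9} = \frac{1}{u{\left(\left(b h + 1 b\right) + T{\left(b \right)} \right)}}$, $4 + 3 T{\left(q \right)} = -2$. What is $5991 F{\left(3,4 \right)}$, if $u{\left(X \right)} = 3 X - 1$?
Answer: $\frac{53919}{41} \approx 1315.1$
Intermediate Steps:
$T{\left(q \right)} = -2$ ($T{\left(q \right)} = - \frac{4}{3} + \frac{1}{3} \left(-2\right) = - \frac{4}{3} - \frac{2}{3} = -2$)
$u{\left(X \right)} = -1 + 3 X$
$F{\left(h,b \right)} = \frac{9}{-7 + 3 b + 3 b h}$ ($F{\left(h,b \right)} = \frac{9}{-1 + 3 \left(\left(b h + 1 b\right) - 2\right)} = \frac{9}{-1 + 3 \left(\left(b h + b\right) - 2\right)} = \frac{9}{-1 + 3 \left(\left(b + b h\right) - 2\right)} = \frac{9}{-1 + 3 \left(-2 + b + b h\right)} = \frac{9}{-1 + \left(-6 + 3 b + 3 b h\right)} = \frac{9}{-7 + 3 b + 3 b h}$)
$5991 F{\left(3,4 \right)} = 5991 \frac{9}{-7 + 3 \cdot 4 + 3 \cdot 4 \cdot 3} = 5991 \frac{9}{-7 + 12 + 36} = 5991 \cdot \frac{9}{41} = \frac{53919}{41}$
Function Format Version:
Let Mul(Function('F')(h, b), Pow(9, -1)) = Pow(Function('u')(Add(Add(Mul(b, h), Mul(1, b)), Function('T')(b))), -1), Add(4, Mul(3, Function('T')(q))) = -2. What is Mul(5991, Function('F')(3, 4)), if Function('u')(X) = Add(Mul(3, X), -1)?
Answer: Rational(53919, 41) ≈ 1315.1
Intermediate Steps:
Function('T')(q) = -2 (Function('T')(q) = Add(Rational(-4, 3), Mul(Rational(1, 3), -2)) = Add(Rational(-4, 3), Rational(-2, 3)) = -2)
Function('u')(X) = Add(-1, Mul(3, X))
Function('F')(h, b) = Mul(9, Pow(Add(-7, Mul(3, b), Mul(3, b, h)), -1)) (Function('F')(h, b) = Mul(9, Pow(Add(-1, Mul(3, Add(Add(Mul(b, h), Mul(1, b)), -2))), -1)) = Mul(9, Pow(Add(-1, Mul(3, Add(Add(Mul(b, h), b), -2))), -1)) = Mul(9, Pow(Add(-1, Mul(3, Add(Add(b, Mul(b, h)), -2))), -1)) = Mul(9, Pow(Add(-1, Mul(3, Add(-2, b, Mul(b, h)))), -1)) = Mul(9, Pow(Add(-1, Add(-6, Mul(3, b), Mul(3, b, h))), -1)) = Mul(9, Pow(Add(-7, Mul(3, b), Mul(3, b, h)), -1)))
Mul(5991, Function('F')(3, 4)) = Mul(5991, Mul(9, Pow(Add(-7, Mul(3, 4), Mul(3, 4, 3)), -1))) = Mul(5991, Mul(9, Pow(Add(-7, 12, 36), -1))) = Mul(5991, Mul(9, Pow(41, -1))) = Mul(5991, Mul(9, Rational(1, 41))) = Mul(5991, Rational(9, 41)) = Rational(53919, 41)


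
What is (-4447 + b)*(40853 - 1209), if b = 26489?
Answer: 873833048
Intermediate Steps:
(-4447 + b)*(40853 - 1209) = (-4447 + 26489)*(40853 - 1209) = 22042*39644 = 873833048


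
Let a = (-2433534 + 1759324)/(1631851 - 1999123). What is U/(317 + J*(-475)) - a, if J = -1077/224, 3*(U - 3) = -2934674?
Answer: -40435015573735/106983211788 ≈ -377.96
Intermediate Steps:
U = -2934665/3 (U = 3 + (⅓)*(-2934674) = 3 - 2934674/3 = -2934665/3 ≈ -9.7822e+5)
J = -1077/224 (J = -1077*1/224 = -1077/224 ≈ -4.8080)
a = 337105/183636 (a = -674210/(-367272) = -674210*(-1/367272) = 337105/183636 ≈ 1.8357)
U/(317 + J*(-475)) - a = -2934665/(3*(317 - 1077/224*(-475))) - 1*337105/183636 = -2934665/(3*(317 + 511575/224)) - 337105/183636 = -2934665/(3*582583/224) - 337105/183636 = -2934665/3*224/582583 - 337105/183636 = -657364960/1747749 - 337105/183636 = -40435015573735/106983211788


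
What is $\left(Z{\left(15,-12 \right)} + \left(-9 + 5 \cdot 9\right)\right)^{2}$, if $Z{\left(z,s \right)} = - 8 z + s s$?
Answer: $3600$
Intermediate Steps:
$Z{\left(z,s \right)} = s^{2} - 8 z$ ($Z{\left(z,s \right)} = - 8 z + s^{2} = s^{2} - 8 z$)
$\left(Z{\left(15,-12 \right)} + \left(-9 + 5 \cdot 9\right)\right)^{2} = \left(\left(\left(-12\right)^{2} - 120\right) + \left(-9 + 5 \cdot 9\right)\right)^{2} = \left(\left(144 - 120\right) + \left(-9 + 45\right)\right)^{2} = \left(24 + 36\right)^{2} = 60^{2} = 3600$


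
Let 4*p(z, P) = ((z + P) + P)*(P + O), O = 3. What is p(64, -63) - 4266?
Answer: -3336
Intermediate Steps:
p(z, P) = (3 + P)*(z + 2*P)/4 (p(z, P) = (((z + P) + P)*(P + 3))/4 = (((P + z) + P)*(3 + P))/4 = ((z + 2*P)*(3 + P))/4 = ((3 + P)*(z + 2*P))/4 = (3 + P)*(z + 2*P)/4)
p(64, -63) - 4266 = ((½)*(-63)² + (3/2)*(-63) + (¾)*64 + (¼)*(-63)*64) - 4266 = ((½)*3969 - 189/2 + 48 - 1008) - 4266 = (3969/2 - 189/2 + 48 - 1008) - 4266 = 930 - 4266 = -3336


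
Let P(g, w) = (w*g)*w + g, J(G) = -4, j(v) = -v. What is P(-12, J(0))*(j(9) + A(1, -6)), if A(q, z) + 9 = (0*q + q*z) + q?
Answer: 4692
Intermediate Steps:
A(q, z) = -9 + q + q*z (A(q, z) = -9 + ((0*q + q*z) + q) = -9 + ((0 + q*z) + q) = -9 + (q*z + q) = -9 + (q + q*z) = -9 + q + q*z)
P(g, w) = g + g*w² (P(g, w) = (g*w)*w + g = g*w² + g = g + g*w²)
P(-12, J(0))*(j(9) + A(1, -6)) = (-12*(1 + (-4)²))*(-1*9 + (-9 + 1 + 1*(-6))) = (-12*(1 + 16))*(-9 + (-9 + 1 - 6)) = (-12*17)*(-9 - 14) = -204*(-23) = 4692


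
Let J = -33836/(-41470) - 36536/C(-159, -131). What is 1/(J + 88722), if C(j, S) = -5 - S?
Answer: 118755/10501842824 ≈ 1.1308e-5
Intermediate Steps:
J = -34338286/118755 (J = -33836/(-41470) - 36536/(-5 - 1*(-131)) = -33836*(-1/41470) - 36536/(-5 + 131) = 1538/1885 - 36536/126 = 1538/1885 - 36536*1/126 = 1538/1885 - 18268/63 = -34338286/118755 ≈ -289.15)
1/(J + 88722) = 1/(-34338286/118755 + 88722) = 1/(10501842824/118755) = 118755/10501842824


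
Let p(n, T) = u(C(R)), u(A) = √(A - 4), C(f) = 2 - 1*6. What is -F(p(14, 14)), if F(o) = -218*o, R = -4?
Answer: 436*I*√2 ≈ 616.6*I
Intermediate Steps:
C(f) = -4 (C(f) = 2 - 6 = -4)
u(A) = √(-4 + A)
p(n, T) = 2*I*√2 (p(n, T) = √(-4 - 4) = √(-8) = 2*I*√2)
-F(p(14, 14)) = -(-218)*2*I*√2 = -(-436)*I*√2 = 436*I*√2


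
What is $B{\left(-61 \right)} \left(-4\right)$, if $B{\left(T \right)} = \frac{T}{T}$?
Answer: $-4$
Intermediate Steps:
$B{\left(T \right)} = 1$
$B{\left(-61 \right)} \left(-4\right) = 1 \left(-4\right) = -4$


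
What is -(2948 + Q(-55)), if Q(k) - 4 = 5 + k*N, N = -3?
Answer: -3122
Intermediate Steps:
Q(k) = 9 - 3*k (Q(k) = 4 + (5 + k*(-3)) = 4 + (5 - 3*k) = 9 - 3*k)
-(2948 + Q(-55)) = -(2948 + (9 - 3*(-55))) = -(2948 + (9 + 165)) = -(2948 + 174) = -1*3122 = -3122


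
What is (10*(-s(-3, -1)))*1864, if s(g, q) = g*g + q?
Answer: -149120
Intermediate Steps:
s(g, q) = q + g² (s(g, q) = g² + q = q + g²)
(10*(-s(-3, -1)))*1864 = (10*(-(-1 + (-3)²)))*1864 = (10*(-(-1 + 9)))*1864 = (10*(-1*8))*1864 = (10*(-8))*1864 = -80*1864 = -149120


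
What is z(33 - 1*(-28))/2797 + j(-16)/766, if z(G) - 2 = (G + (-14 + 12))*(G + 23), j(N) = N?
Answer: 1876538/1071251 ≈ 1.7517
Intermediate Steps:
z(G) = 2 + (-2 + G)*(23 + G) (z(G) = 2 + (G + (-14 + 12))*(G + 23) = 2 + (G - 2)*(23 + G) = 2 + (-2 + G)*(23 + G))
z(33 - 1*(-28))/2797 + j(-16)/766 = (-44 + (33 - 1*(-28))² + 21*(33 - 1*(-28)))/2797 - 16/766 = (-44 + (33 + 28)² + 21*(33 + 28))*(1/2797) - 16*1/766 = (-44 + 61² + 21*61)*(1/2797) - 8/383 = (-44 + 3721 + 1281)*(1/2797) - 8/383 = 4958*(1/2797) - 8/383 = 4958/2797 - 8/383 = 1876538/1071251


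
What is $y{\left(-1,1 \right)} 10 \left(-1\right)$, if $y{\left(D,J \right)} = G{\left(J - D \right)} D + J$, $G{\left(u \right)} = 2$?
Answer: $10$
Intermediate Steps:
$y{\left(D,J \right)} = J + 2 D$ ($y{\left(D,J \right)} = 2 D + J = J + 2 D$)
$y{\left(-1,1 \right)} 10 \left(-1\right) = \left(1 + 2 \left(-1\right)\right) 10 \left(-1\right) = \left(1 - 2\right) 10 \left(-1\right) = \left(-1\right) 10 \left(-1\right) = \left(-10\right) \left(-1\right) = 10$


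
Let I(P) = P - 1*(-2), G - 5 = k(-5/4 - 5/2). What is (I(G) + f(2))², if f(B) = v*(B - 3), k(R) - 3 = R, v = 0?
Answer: 625/16 ≈ 39.063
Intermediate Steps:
k(R) = 3 + R
G = 17/4 (G = 5 + (3 + (-5/4 - 5/2)) = 5 + (3 - 15/4) = 5 - ¾ = 17/4 ≈ 4.2500)
I(P) = 2 + P (I(P) = P + 2 = 2 + P)
f(B) = 0 (f(B) = 0*(B - 3) = 0*(-3 + B) = 0)
(I(G) + f(2))² = ((2 + 17/4) + 0)² = (25/4 + 0)² = (25/4)² = 625/16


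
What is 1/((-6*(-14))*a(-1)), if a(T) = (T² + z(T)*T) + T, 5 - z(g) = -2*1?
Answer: -1/588 ≈ -0.0017007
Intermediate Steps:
z(g) = 7 (z(g) = 5 - (-2) = 5 - 1*(-2) = 5 + 2 = 7)
a(T) = T² + 8*T (a(T) = (T² + 7*T) + T = T² + 8*T)
1/((-6*(-14))*a(-1)) = 1/((-6*(-14))*(-(8 - 1))) = 1/(84*(-1*7)) = 1/(84*(-7)) = 1/(-588) = -1/588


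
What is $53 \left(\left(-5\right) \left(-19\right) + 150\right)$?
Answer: $12985$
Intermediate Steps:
$53 \left(\left(-5\right) \left(-19\right) + 150\right) = 53 \left(95 + 150\right) = 53 \cdot 245 = 12985$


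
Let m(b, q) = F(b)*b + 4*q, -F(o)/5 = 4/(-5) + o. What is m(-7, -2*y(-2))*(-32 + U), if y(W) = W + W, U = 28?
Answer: 964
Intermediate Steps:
F(o) = 4 - 5*o (F(o) = -5*(4/(-5) + o) = -5*(4*(-⅕) + o) = -5*(-⅘ + o) = 4 - 5*o)
y(W) = 2*W
m(b, q) = 4*q + b*(4 - 5*b) (m(b, q) = (4 - 5*b)*b + 4*q = b*(4 - 5*b) + 4*q = 4*q + b*(4 - 5*b))
m(-7, -2*y(-2))*(-32 + U) = (4*(-4*(-2)) - 1*(-7)*(-4 + 5*(-7)))*(-32 + 28) = (4*(-2*(-4)) - 1*(-7)*(-4 - 35))*(-4) = (4*8 - 1*(-7)*(-39))*(-4) = (32 - 273)*(-4) = -241*(-4) = 964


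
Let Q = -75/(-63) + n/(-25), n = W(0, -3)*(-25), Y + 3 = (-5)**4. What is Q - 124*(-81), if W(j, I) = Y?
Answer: 224011/21 ≈ 10667.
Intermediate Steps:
Y = 622 (Y = -3 + (-5)**4 = -3 + 625 = 622)
W(j, I) = 622
n = -15550 (n = 622*(-25) = -15550)
Q = 13087/21 (Q = -75/(-63) - 15550/(-25) = -75*(-1/63) - 15550*(-1/25) = 25/21 + 622 = 13087/21 ≈ 623.19)
Q - 124*(-81) = 13087/21 - 124*(-81) = 13087/21 + 10044 = 224011/21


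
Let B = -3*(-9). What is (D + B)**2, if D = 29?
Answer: 3136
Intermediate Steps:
B = 27
(D + B)**2 = (29 + 27)**2 = 56**2 = 3136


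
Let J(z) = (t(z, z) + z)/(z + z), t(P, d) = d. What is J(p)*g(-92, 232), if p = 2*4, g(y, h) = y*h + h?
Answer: -21112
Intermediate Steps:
g(y, h) = h + h*y (g(y, h) = h*y + h = h + h*y)
p = 8
J(z) = 1 (J(z) = (z + z)/(z + z) = (2*z)/((2*z)) = (2*z)*(1/(2*z)) = 1)
J(p)*g(-92, 232) = 1*(232*(1 - 92)) = 1*(232*(-91)) = 1*(-21112) = -21112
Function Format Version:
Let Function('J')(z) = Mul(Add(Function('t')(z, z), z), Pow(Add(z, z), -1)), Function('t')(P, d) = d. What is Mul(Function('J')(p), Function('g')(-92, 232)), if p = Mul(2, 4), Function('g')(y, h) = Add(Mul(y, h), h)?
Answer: -21112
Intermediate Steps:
Function('g')(y, h) = Add(h, Mul(h, y)) (Function('g')(y, h) = Add(Mul(h, y), h) = Add(h, Mul(h, y)))
p = 8
Function('J')(z) = 1 (Function('J')(z) = Mul(Add(z, z), Pow(Add(z, z), -1)) = Mul(Mul(2, z), Pow(Mul(2, z), -1)) = Mul(Mul(2, z), Mul(Rational(1, 2), Pow(z, -1))) = 1)
Mul(Function('J')(p), Function('g')(-92, 232)) = Mul(1, Mul(232, Add(1, -92))) = Mul(1, Mul(232, -91)) = Mul(1, -21112) = -21112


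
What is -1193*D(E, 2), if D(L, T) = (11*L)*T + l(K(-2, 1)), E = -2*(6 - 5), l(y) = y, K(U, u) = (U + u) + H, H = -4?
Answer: 58457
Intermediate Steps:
K(U, u) = -4 + U + u (K(U, u) = (U + u) - 4 = -4 + U + u)
E = -2 (E = -2*1 = -2)
D(L, T) = -5 + 11*L*T (D(L, T) = (11*L)*T + (-4 - 2 + 1) = 11*L*T - 5 = -5 + 11*L*T)
-1193*D(E, 2) = -1193*(-5 + 11*(-2)*2) = -1193*(-5 - 44) = -1193*(-49) = 58457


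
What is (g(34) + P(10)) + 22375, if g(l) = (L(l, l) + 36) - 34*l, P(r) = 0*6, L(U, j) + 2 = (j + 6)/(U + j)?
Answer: 361311/17 ≈ 21254.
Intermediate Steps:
L(U, j) = -2 + (6 + j)/(U + j) (L(U, j) = -2 + (j + 6)/(U + j) = -2 + (6 + j)/(U + j))
P(r) = 0
g(l) = 36 - 34*l + (6 - 3*l)/(2*l) (g(l) = ((6 - l - 2*l)/(l + l) + 36) - 34*l = ((6 - 3*l)/((2*l)) + 36) - 34*l = ((1/(2*l))*(6 - 3*l) + 36) - 34*l = ((6 - 3*l)/(2*l) + 36) - 34*l = (36 + (6 - 3*l)/(2*l)) - 34*l = 36 - 34*l + (6 - 3*l)/(2*l))
(g(34) + P(10)) + 22375 = ((69/2 - 34*34 + 3/34) + 0) + 22375 = ((69/2 - 1156 + 3*(1/34)) + 0) + 22375 = ((69/2 - 1156 + 3/34) + 0) + 22375 = (-19064/17 + 0) + 22375 = -19064/17 + 22375 = 361311/17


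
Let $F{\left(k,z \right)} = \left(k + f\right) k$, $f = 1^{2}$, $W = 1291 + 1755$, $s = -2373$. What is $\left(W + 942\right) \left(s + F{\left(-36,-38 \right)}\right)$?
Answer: $-4438644$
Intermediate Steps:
$W = 3046$
$f = 1$
$F{\left(k,z \right)} = k \left(1 + k\right)$ ($F{\left(k,z \right)} = \left(k + 1\right) k = \left(1 + k\right) k = k \left(1 + k\right)$)
$\left(W + 942\right) \left(s + F{\left(-36,-38 \right)}\right) = \left(3046 + 942\right) \left(-2373 - 36 \left(1 - 36\right)\right) = 3988 \left(-2373 - -1260\right) = 3988 \left(-2373 + 1260\right) = 3988 \left(-1113\right) = -4438644$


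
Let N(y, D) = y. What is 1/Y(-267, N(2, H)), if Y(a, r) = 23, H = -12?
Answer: 1/23 ≈ 0.043478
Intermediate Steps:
1/Y(-267, N(2, H)) = 1/23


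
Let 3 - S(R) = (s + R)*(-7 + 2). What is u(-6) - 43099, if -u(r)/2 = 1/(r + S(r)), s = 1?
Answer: -603385/14 ≈ -43099.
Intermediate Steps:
S(R) = 8 + 5*R (S(R) = 3 - (1 + R)*(-7 + 2) = 3 - (1 + R)*(-5) = 3 - (-5 - 5*R) = 3 + (5 + 5*R) = 8 + 5*R)
u(r) = -2/(8 + 6*r) (u(r) = -2/(r + (8 + 5*r)) = -2/(8 + 6*r))
u(-6) - 43099 = -1/(4 + 3*(-6)) - 43099 = -1/(4 - 18) - 43099 = -1/(-14) - 43099 = -1*(-1/14) - 43099 = 1/14 - 43099 = -603385/14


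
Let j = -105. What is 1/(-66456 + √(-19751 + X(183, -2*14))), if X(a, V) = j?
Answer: -8307/552052474 - I*√1241/1104104948 ≈ -1.5047e-5 - 3.1906e-8*I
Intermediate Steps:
X(a, V) = -105
1/(-66456 + √(-19751 + X(183, -2*14))) = 1/(-66456 + √(-19751 - 105)) = 1/(-66456 + √(-19856)) = 1/(-66456 + 4*I*√1241)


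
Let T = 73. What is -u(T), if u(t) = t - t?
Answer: 0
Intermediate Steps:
u(t) = 0
-u(T) = -1*0 = 0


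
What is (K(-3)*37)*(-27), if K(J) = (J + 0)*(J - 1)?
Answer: -11988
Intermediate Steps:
K(J) = J*(-1 + J)
(K(-3)*37)*(-27) = (-3*(-1 - 3)*37)*(-27) = (-3*(-4)*37)*(-27) = (12*37)*(-27) = 444*(-27) = -11988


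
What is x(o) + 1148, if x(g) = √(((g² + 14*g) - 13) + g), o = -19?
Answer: 1148 + 3*√7 ≈ 1155.9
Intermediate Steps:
x(g) = √(-13 + g² + 15*g) (x(g) = √((-13 + g² + 14*g) + g) = √(-13 + g² + 15*g))
x(o) + 1148 = √(-13 + (-19)² + 15*(-19)) + 1148 = √(-13 + 361 - 285) + 1148 = √63 + 1148 = 3*√7 + 1148 = 1148 + 3*√7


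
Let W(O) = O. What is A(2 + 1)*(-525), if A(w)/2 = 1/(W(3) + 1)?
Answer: -525/2 ≈ -262.50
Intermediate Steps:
A(w) = 1/2 (A(w) = 2/(3 + 1) = 2/4 = 2*(1/4) = 1/2)
A(2 + 1)*(-525) = (1/2)*(-525) = -525/2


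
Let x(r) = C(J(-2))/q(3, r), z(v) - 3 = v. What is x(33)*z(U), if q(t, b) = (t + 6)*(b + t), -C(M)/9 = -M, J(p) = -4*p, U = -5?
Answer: -4/9 ≈ -0.44444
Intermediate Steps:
C(M) = 9*M (C(M) = -(-9)*M = 9*M)
q(t, b) = (6 + t)*(b + t)
z(v) = 3 + v
x(r) = 72/(27 + 9*r) (x(r) = (9*(-4*(-2)))/(3**2 + 6*r + 6*3 + r*3) = (9*8)/(9 + 6*r + 18 + 3*r) = 72/(27 + 9*r))
x(33)*z(U) = (8/(3 + 33))*(3 - 5) = (8/36)*(-2) = (8*(1/36))*(-2) = (2/9)*(-2) = -4/9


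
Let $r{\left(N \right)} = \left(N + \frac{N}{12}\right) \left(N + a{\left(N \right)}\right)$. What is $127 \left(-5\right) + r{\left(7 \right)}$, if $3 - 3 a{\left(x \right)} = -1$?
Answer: $- \frac{20585}{36} \approx -571.81$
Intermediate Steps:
$a{\left(x \right)} = \frac{4}{3}$ ($a{\left(x \right)} = 1 - - \frac{1}{3} = 1 + \frac{1}{3} = \frac{4}{3}$)
$r{\left(N \right)} = \frac{13 N \left(\frac{4}{3} + N\right)}{12}$ ($r{\left(N \right)} = \left(N + \frac{N}{12}\right) \left(N + \frac{4}{3}\right) = \left(N + N \frac{1}{12}\right) \left(\frac{4}{3} + N\right) = \left(N + \frac{N}{12}\right) \left(\frac{4}{3} + N\right) = \frac{13 N}{12} \left(\frac{4}{3} + N\right) = \frac{13 N \left(\frac{4}{3} + N\right)}{12}$)
$127 \left(-5\right) + r{\left(7 \right)} = 127 \left(-5\right) + \frac{13}{36} \cdot 7 \left(4 + 3 \cdot 7\right) = -635 + \frac{13}{36} \cdot 7 \left(4 + 21\right) = -635 + \frac{13}{36} \cdot 7 \cdot 25 = -635 + \frac{2275}{36} = - \frac{20585}{36}$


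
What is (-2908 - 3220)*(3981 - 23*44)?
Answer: -18194032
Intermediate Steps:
(-2908 - 3220)*(3981 - 23*44) = -6128*(3981 - 1012) = -6128*2969 = -18194032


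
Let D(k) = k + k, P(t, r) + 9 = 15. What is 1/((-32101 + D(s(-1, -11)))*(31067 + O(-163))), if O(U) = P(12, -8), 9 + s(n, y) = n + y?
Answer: -1/998779439 ≈ -1.0012e-9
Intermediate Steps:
P(t, r) = 6 (P(t, r) = -9 + 15 = 6)
s(n, y) = -9 + n + y (s(n, y) = -9 + (n + y) = -9 + n + y)
O(U) = 6
D(k) = 2*k
1/((-32101 + D(s(-1, -11)))*(31067 + O(-163))) = 1/((-32101 + 2*(-9 - 1 - 11))*(31067 + 6)) = 1/((-32101 + 2*(-21))*31073) = 1/((-32101 - 42)*31073) = 1/(-32143*31073) = 1/(-998779439) = -1/998779439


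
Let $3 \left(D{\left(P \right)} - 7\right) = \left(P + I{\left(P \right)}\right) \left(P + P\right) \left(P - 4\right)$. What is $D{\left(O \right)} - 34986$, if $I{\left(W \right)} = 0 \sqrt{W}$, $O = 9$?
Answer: $-34709$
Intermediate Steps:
$I{\left(W \right)} = 0$
$D{\left(P \right)} = 7 + \frac{2 P^{2} \left(-4 + P\right)}{3}$ ($D{\left(P \right)} = 7 + \frac{\left(P + 0\right) \left(P + P\right) \left(P - 4\right)}{3} = 7 + \frac{P 2 P \left(-4 + P\right)}{3} = 7 + \frac{2 P^{2} \left(-4 + P\right)}{3}$)
$D{\left(O \right)} - 34986 = \left(7 - \frac{8 \cdot 9^{2}}{3} + \frac{2 \cdot 9^{3}}{3}\right) - 34986 = \left(7 - 216 + \frac{2}{3} \cdot 729\right) - 34986 = \left(7 - 216 + 486\right) - 34986 = 277 - 34986 = -34709$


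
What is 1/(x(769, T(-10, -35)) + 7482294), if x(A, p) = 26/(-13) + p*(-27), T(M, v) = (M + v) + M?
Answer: 1/7483777 ≈ 1.3362e-7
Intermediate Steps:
T(M, v) = v + 2*M
x(A, p) = -2 - 27*p (x(A, p) = 26*(-1/13) - 27*p = -2 - 27*p)
1/(x(769, T(-10, -35)) + 7482294) = 1/((-2 - 27*(-35 + 2*(-10))) + 7482294) = 1/((-2 - 27*(-35 - 20)) + 7482294) = 1/((-2 - 27*(-55)) + 7482294) = 1/((-2 + 1485) + 7482294) = 1/(1483 + 7482294) = 1/7483777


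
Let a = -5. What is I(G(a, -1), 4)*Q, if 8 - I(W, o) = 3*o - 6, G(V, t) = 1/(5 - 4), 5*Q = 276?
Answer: 552/5 ≈ 110.40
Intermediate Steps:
Q = 276/5 (Q = (⅕)*276 = 276/5 ≈ 55.200)
G(V, t) = 1 (G(V, t) = 1/1 = 1)
I(W, o) = 14 - 3*o (I(W, o) = 8 - (3*o - 6) = 8 - (-6 + 3*o) = 8 + (6 - 3*o) = 14 - 3*o)
I(G(a, -1), 4)*Q = (14 - 3*4)*(276/5) = (14 - 12)*(276/5) = 2*(276/5) = 552/5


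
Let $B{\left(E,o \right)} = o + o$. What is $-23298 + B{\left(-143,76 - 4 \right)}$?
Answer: $-23154$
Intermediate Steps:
$B{\left(E,o \right)} = 2 o$
$-23298 + B{\left(-143,76 - 4 \right)} = -23298 + 2 \left(76 - 4\right) = -23298 + 2 \cdot 72 = -23298 + 144 = -23154$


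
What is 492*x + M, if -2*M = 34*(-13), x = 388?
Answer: 191117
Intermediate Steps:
M = 221 (M = -17*(-13) = -1/2*(-442) = 221)
492*x + M = 492*388 + 221 = 190896 + 221 = 191117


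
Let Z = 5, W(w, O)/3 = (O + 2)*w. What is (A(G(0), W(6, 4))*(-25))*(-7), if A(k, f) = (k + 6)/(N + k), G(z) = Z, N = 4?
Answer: 1925/9 ≈ 213.89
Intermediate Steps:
W(w, O) = 3*w*(2 + O) (W(w, O) = 3*((O + 2)*w) = 3*((2 + O)*w) = 3*(w*(2 + O)) = 3*w*(2 + O))
G(z) = 5
A(k, f) = (6 + k)/(4 + k) (A(k, f) = (k + 6)/(4 + k) = (6 + k)/(4 + k))
(A(G(0), W(6, 4))*(-25))*(-7) = (((6 + 5)/(4 + 5))*(-25))*(-7) = ((11/9)*(-25))*(-7) = -275/9*(-7) = 1925/9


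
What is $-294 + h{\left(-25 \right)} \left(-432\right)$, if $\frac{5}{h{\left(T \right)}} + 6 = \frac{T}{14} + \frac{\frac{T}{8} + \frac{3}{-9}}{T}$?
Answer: $- \frac{370986}{32119} \approx -11.55$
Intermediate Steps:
$h{\left(T \right)} = \frac{5}{-6 + \frac{T}{14} + \frac{- \frac{1}{3} + \frac{T}{8}}{T}}$ ($h{\left(T \right)} = \frac{5}{-6 + \left(\frac{T}{14} + \frac{\frac{T}{8} + \frac{3}{-9}}{T}\right)} = \frac{5}{-6 + \left(T \frac{1}{14} + \frac{T \frac{1}{8} + 3 \left(- \frac{1}{9}\right)}{T}\right)} = \frac{5}{-6 + \left(\frac{T}{14} + \frac{\frac{T}{8} - \frac{1}{3}}{T}\right)} = \frac{5}{-6 + \left(\frac{T}{14} + \frac{- \frac{1}{3} + \frac{T}{8}}{T}\right)} = \frac{5}{-6 + \frac{T}{14} + \frac{- \frac{1}{3} + \frac{T}{8}}{T}}$)
$-294 + h{\left(-25 \right)} \left(-432\right) = -294 + 840 \left(-25\right) \frac{1}{-56 - -24675 + 12 \left(-25\right)^{2}} \left(-432\right) = -294 + 840 \left(-25\right) \frac{1}{-56 + 24675 + 12 \cdot 625} \left(-432\right) = -294 + 840 \left(-25\right) \frac{1}{-56 + 24675 + 7500} \left(-432\right) = -294 + 840 \left(-25\right) \frac{1}{32119} \left(-432\right) = -294 - - \frac{9072000}{32119} = -294 + \frac{9072000}{32119} = - \frac{370986}{32119}$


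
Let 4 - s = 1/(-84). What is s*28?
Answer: 337/3 ≈ 112.33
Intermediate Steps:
s = 337/84 (s = 4 - 1/(-84) = 4 - 1*(-1/84) = 4 + 1/84 = 337/84 ≈ 4.0119)
s*28 = (337/84)*28 = 337/3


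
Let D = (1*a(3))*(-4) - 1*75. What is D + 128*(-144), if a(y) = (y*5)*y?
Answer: -18687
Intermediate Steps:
a(y) = 5*y² (a(y) = (5*y)*y = 5*y²)
D = -255 (D = (1*(5*3²))*(-4) - 1*75 = (1*(5*9))*(-4) - 75 = (1*45)*(-4) - 75 = 45*(-4) - 75 = -180 - 75 = -255)
D + 128*(-144) = -255 + 128*(-144) = -255 - 18432 = -18687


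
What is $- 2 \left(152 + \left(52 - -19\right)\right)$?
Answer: $-446$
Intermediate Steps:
$- 2 \left(152 + \left(52 - -19\right)\right) = - 2 \left(152 + \left(52 + 19\right)\right) = - 2 \left(152 + 71\right) = \left(-2\right) 223 = -446$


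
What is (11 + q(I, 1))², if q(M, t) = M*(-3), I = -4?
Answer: 529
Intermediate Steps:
q(M, t) = -3*M
(11 + q(I, 1))² = (11 - 3*(-4))² = (11 + 12)² = 23² = 529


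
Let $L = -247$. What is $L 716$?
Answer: $-176852$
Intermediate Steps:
$L 716 = \left(-247\right) 716 = -176852$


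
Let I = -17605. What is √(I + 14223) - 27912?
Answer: -27912 + I*√3382 ≈ -27912.0 + 58.155*I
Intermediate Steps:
√(I + 14223) - 27912 = √(-17605 + 14223) - 27912 = √(-3382) - 27912 = I*√3382 - 27912 = -27912 + I*√3382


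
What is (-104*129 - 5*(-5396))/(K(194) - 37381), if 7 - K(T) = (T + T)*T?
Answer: -6782/56323 ≈ -0.12041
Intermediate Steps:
K(T) = 7 - 2*T² (K(T) = 7 - (T + T)*T = 7 - 2*T*T = 7 - 2*T²)
(-104*129 - 5*(-5396))/(K(194) - 37381) = (-104*129 - 5*(-5396))/((7 - 2*194²) - 37381) = (-13416 + 26980)/((7 - 2*37636) - 37381) = 13564/((7 - 75272) - 37381) = 13564/(-75265 - 37381) = 13564/(-112646) = 13564*(-1/112646) = -6782/56323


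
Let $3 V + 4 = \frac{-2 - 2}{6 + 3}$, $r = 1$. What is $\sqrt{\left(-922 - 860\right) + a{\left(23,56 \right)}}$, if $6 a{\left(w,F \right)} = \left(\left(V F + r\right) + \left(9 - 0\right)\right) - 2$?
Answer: $\frac{i \sqrt{145354}}{9} \approx 42.361 i$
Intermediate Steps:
$V = - \frac{40}{27}$ ($V = - \frac{4}{3} + \frac{\left(-2 - 2\right) \frac{1}{6 + 3}}{3} = - \frac{4}{3} + \frac{\left(-4\right) \frac{1}{9}}{3} = - \frac{4}{3} + \frac{1}{3} \left(- \frac{4}{9}\right) = - \frac{4}{3} - \frac{4}{27} = - \frac{40}{27} \approx -1.4815$)
$a{\left(w,F \right)} = \frac{4}{3} - \frac{20 F}{81}$ ($a{\left(w,F \right)} = \frac{\left(\left(- \frac{40 F}{27} + 1\right) + \left(9 - 0\right)\right) - 2}{6} = \frac{\left(\left(1 - \frac{40 F}{27}\right) + \left(9 + 0\right)\right) - 2}{6} = \frac{\left(\left(1 - \frac{40 F}{27}\right) + 9\right) - 2}{6} = \frac{\left(10 - \frac{40 F}{27}\right) - 2}{6} = \frac{8 - \frac{40 F}{27}}{6} = \frac{4}{3} - \frac{20 F}{81}$)
$\sqrt{\left(-922 - 860\right) + a{\left(23,56 \right)}} = \sqrt{\left(-922 - 860\right) + \left(\frac{4}{3} - \frac{1120}{81}\right)} = \sqrt{-1782 - \frac{1012}{81}} = \sqrt{- \frac{145354}{81}} = \frac{i \sqrt{145354}}{9}$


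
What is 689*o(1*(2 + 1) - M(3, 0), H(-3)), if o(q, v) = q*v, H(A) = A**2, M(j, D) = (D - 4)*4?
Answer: 117819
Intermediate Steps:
M(j, D) = -16 + 4*D (M(j, D) = (-4 + D)*4 = -16 + 4*D)
689*o(1*(2 + 1) - M(3, 0), H(-3)) = 689*((1*(2 + 1) - (-16 + 4*0))*(-3)**2) = 689*((1*3 - (-16 + 0))*9) = 689*((3 - 1*(-16))*9) = 689*((3 + 16)*9) = 689*(19*9) = 689*171 = 117819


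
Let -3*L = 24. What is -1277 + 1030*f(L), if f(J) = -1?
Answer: -2307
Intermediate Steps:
L = -8 (L = -⅓*24 = -8)
-1277 + 1030*f(L) = -1277 + 1030*(-1) = -1277 - 1030 = -2307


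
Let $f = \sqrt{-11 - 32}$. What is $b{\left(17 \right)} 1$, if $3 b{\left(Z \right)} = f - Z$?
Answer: $- \frac{17}{3} + \frac{i \sqrt{43}}{3} \approx -5.6667 + 2.1858 i$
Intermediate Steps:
$f = i \sqrt{43}$ ($f = \sqrt{-43} = i \sqrt{43} \approx 6.5574 i$)
$b{\left(Z \right)} = - \frac{Z}{3} + \frac{i \sqrt{43}}{3}$ ($b{\left(Z \right)} = \frac{i \sqrt{43} - Z}{3} = \frac{- Z + i \sqrt{43}}{3} = - \frac{Z}{3} + \frac{i \sqrt{43}}{3}$)
$b{\left(17 \right)} 1 = \left(\left(- \frac{1}{3}\right) 17 + \frac{i \sqrt{43}}{3}\right) 1 = \left(- \frac{17}{3} + \frac{i \sqrt{43}}{3}\right) 1 = - \frac{17}{3} + \frac{i \sqrt{43}}{3}$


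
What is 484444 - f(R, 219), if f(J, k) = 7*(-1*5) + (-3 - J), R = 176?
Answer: 484658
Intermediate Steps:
f(J, k) = -38 - J (f(J, k) = 7*(-5) + (-3 - J) = -35 + (-3 - J) = -38 - J)
484444 - f(R, 219) = 484444 - (-38 - 1*176) = 484444 - (-38 - 176) = 484444 - 1*(-214) = 484444 + 214 = 484658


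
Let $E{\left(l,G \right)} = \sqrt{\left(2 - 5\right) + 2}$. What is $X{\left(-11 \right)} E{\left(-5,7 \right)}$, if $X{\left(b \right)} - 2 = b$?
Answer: $- 9 i \approx - 9.0 i$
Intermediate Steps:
$E{\left(l,G \right)} = i$ ($E{\left(l,G \right)} = \sqrt{\left(2 - 5\right) + 2} = \sqrt{-3 + 2} = \sqrt{-1} = i$)
$X{\left(b \right)} = 2 + b$
$X{\left(-11 \right)} E{\left(-5,7 \right)} = \left(2 - 11\right) i = - 9 i$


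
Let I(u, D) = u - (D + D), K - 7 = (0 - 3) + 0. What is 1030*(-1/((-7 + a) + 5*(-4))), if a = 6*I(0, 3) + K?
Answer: 1030/59 ≈ 17.458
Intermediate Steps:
K = 4 (K = 7 + ((0 - 3) + 0) = 7 + (-3 + 0) = 7 - 3 = 4)
I(u, D) = u - 2*D
a = -32 (a = 6*(0 - 2*3) + 4 = 6*(0 - 6) + 4 = 6*(-6) + 4 = -36 + 4 = -32)
1030*(-1/((-7 + a) + 5*(-4))) = 1030*(-1/((-7 - 32) + 5*(-4))) = 1030*(-1/(-39 - 20)) = 1030*(-1/(-59)) = 1030*(-1*(-1/59)) = 1030*(1/59) = 1030/59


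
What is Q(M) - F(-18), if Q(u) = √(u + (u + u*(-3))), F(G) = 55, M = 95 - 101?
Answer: -55 + √6 ≈ -52.551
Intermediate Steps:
M = -6
Q(u) = √(-u) (Q(u) = √(u + (u - 3*u)) = √(u - 2*u) = √(-u))
Q(M) - F(-18) = √(-1*(-6)) - 1*55 = √6 - 55 = -55 + √6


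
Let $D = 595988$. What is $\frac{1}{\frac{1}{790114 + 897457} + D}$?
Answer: $\frac{1687571}{1005772065149} \approx 1.6779 \cdot 10^{-6}$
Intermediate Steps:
$\frac{1}{\frac{1}{790114 + 897457} + D} = \frac{1}{\frac{1}{790114 + 897457} + 595988} = \frac{1}{\frac{1}{1687571} + 595988} = \frac{1}{\frac{1005772065149}{1687571}} = \frac{1687571}{1005772065149}$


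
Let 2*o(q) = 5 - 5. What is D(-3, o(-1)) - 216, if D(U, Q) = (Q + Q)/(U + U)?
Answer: -216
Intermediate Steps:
o(q) = 0 (o(q) = (5 - 5)/2 = (1/2)*0 = 0)
D(U, Q) = Q/U (D(U, Q) = (2*Q)/((2*U)) = (2*Q)*(1/(2*U)) = Q/U)
D(-3, o(-1)) - 216 = 0/(-3) - 216 = 0*(-1/3) - 216 = 0 - 216 = -216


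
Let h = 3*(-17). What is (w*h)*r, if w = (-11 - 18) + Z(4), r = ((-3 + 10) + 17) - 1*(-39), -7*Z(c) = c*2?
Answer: 96849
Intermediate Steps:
Z(c) = -2*c/7 (Z(c) = -c*2/7 = -2*c/7)
r = 63 (r = (7 + 17) + 39 = 24 + 39 = 63)
h = -51
w = -211/7 (w = (-11 - 18) - 2/7*4 = -29 - 8/7 = -211/7 ≈ -30.143)
(w*h)*r = -211/7*(-51)*63 = (10761/7)*63 = 96849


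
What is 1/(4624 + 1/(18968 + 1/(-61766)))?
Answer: 1171577487/5417374361654 ≈ 0.00021626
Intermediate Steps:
1/(4624 + 1/(18968 + 1/(-61766))) = 1/(4624 + 1/(18968 - 1/61766)) = 1/(4624 + 1/(1171577487/61766)) = 1/(4624 + 61766/1171577487) = 1/(5417374361654/1171577487) = 1171577487/5417374361654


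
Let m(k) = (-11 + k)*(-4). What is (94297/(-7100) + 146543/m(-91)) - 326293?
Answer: -236050895069/724200 ≈ -3.2595e+5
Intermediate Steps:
m(k) = 44 - 4*k
(94297/(-7100) + 146543/m(-91)) - 326293 = (94297/(-7100) + 146543/(44 - 4*(-91))) - 326293 = (94297*(-1/7100) + 146543/(44 + 364)) - 326293 = (-94297/7100 + 146543/408) - 326293 = 250495531/724200 - 326293 = -236050895069/724200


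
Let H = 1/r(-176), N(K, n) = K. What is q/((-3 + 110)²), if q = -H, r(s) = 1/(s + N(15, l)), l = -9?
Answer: 161/11449 ≈ 0.014062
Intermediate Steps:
r(s) = 1/(15 + s) (r(s) = 1/(s + 15) = 1/(15 + s))
H = -161 (H = 1/(1/(15 - 176)) = 1/(1/(-161)) = 1/(-1/161) = -161)
q = 161 (q = -1*(-161) = 161)
q/((-3 + 110)²) = 161/((-3 + 110)²) = 161/(107²) = 161/11449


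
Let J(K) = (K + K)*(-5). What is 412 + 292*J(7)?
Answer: -20028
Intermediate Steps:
J(K) = -10*K (J(K) = (2*K)*(-5) = -10*K)
412 + 292*J(7) = 412 + 292*(-10*7) = 412 + 292*(-70) = 412 - 20440 = -20028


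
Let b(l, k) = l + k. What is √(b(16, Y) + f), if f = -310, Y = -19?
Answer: I*√313 ≈ 17.692*I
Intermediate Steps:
b(l, k) = k + l
√(b(16, Y) + f) = √((-19 + 16) - 310) = √(-3 - 310) = √(-313) = I*√313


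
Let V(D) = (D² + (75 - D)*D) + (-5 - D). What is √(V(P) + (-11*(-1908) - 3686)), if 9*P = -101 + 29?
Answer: √16705 ≈ 129.25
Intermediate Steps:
P = -8 (P = (-101 + 29)/9 = (⅑)*(-72) = -8)
V(D) = -5 + D² - D + D*(75 - D) (V(D) = (D² + D*(75 - D)) + (-5 - D) = -5 + D² - D + D*(75 - D))
√(V(P) + (-11*(-1908) - 3686)) = √((-5 + 74*(-8)) + (-11*(-1908) - 3686)) = √((-5 - 592) + (20988 - 3686)) = √(-597 + 17302) = √16705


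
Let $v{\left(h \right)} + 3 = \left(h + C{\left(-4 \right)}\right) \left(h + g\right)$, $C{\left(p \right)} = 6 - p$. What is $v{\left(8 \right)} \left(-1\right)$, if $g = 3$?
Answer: $-195$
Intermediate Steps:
$v{\left(h \right)} = -3 + \left(3 + h\right) \left(10 + h\right)$ ($v{\left(h \right)} = -3 + \left(h + \left(6 - -4\right)\right) \left(h + 3\right) = -3 + \left(h + \left(6 + 4\right)\right) \left(3 + h\right) = -3 + \left(h + 10\right) \left(3 + h\right) = -3 + \left(10 + h\right) \left(3 + h\right) = -3 + \left(3 + h\right) \left(10 + h\right)$)
$v{\left(8 \right)} \left(-1\right) = \left(27 + 8^{2} + 13 \cdot 8\right) \left(-1\right) = \left(27 + 64 + 104\right) \left(-1\right) = 195 \left(-1\right) = -195$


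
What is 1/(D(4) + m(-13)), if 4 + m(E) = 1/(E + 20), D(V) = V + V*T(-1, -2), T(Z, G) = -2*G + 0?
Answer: 7/113 ≈ 0.061947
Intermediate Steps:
T(Z, G) = -2*G
D(V) = 5*V (D(V) = V + V*(-2*(-2)) = V + V*4 = V + 4*V = 5*V)
m(E) = -4 + 1/(20 + E) (m(E) = -4 + 1/(E + 20) = -4 + 1/(20 + E))
1/(D(4) + m(-13)) = 1/(5*4 + (-79 - 4*(-13))/(20 - 13)) = 1/(20 + (-79 + 52)/7) = 1/(20 + (⅐)*(-27)) = 1/(20 - 27/7) = 1/(113/7) = 7/113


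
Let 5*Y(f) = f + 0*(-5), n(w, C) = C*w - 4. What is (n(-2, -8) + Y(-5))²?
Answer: 121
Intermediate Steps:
n(w, C) = -4 + C*w
Y(f) = f/5 (Y(f) = (f + 0*(-5))/5 = (f + 0)/5 = f/5)
(n(-2, -8) + Y(-5))² = ((-4 - 8*(-2)) + (⅕)*(-5))² = ((-4 + 16) - 1)² = (12 - 1)² = 11² = 121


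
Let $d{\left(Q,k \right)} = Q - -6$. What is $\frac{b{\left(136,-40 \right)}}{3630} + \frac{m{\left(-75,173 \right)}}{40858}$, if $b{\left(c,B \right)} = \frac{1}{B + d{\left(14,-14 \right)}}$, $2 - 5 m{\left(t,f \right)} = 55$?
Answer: $- \frac{405209}{1483145400} \approx -0.00027321$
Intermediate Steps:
$d{\left(Q,k \right)} = 6 + Q$ ($d{\left(Q,k \right)} = Q + 6 = 6 + Q$)
$m{\left(t,f \right)} = - \frac{53}{5}$ ($m{\left(t,f \right)} = \frac{2}{5} - 11 = - \frac{53}{5}$)
$b{\left(c,B \right)} = \frac{1}{20 + B}$ ($b{\left(c,B \right)} = \frac{1}{B + \left(6 + 14\right)} = \frac{1}{B + 20} = \frac{1}{20 + B}$)
$\frac{b{\left(136,-40 \right)}}{3630} + \frac{m{\left(-75,173 \right)}}{40858} = \frac{1}{\left(20 - 40\right) 3630} - \frac{53}{5 \cdot 40858} = \frac{1}{-20} \cdot \frac{1}{3630} - \frac{53}{204290} = \left(- \frac{1}{20}\right) \frac{1}{3630} - \frac{53}{204290} = - \frac{1}{72600} - \frac{53}{204290} = - \frac{405209}{1483145400}$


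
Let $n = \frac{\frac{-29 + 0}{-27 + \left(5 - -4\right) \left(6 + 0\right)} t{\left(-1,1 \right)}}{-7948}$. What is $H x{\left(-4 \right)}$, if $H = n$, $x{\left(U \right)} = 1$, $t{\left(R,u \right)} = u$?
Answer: $\frac{29}{214596} \approx 0.00013514$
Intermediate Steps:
$n = \frac{29}{214596}$ ($n = \frac{\frac{-29 + 0}{-27 + \left(5 - -4\right) \left(6 + 0\right)} 1}{-7948} = - \frac{29}{-27 + \left(5 + 4\right) 6} \cdot 1 \left(- \frac{1}{7948}\right) = - \frac{29}{-27 + 9 \cdot 6} \cdot 1 \left(- \frac{1}{7948}\right) = - \frac{29}{-27 + 54} \cdot 1 \left(- \frac{1}{7948}\right) = - \frac{29}{27} \cdot 1 \left(- \frac{1}{7948}\right) = \left(-29\right) \frac{1}{27} \cdot 1 \left(- \frac{1}{7948}\right) = \left(- \frac{29}{27}\right) 1 \left(- \frac{1}{7948}\right) = \left(- \frac{29}{27}\right) \left(- \frac{1}{7948}\right) = \frac{29}{214596} \approx 0.00013514$)
$H = \frac{29}{214596} \approx 0.00013514$
$H x{\left(-4 \right)} = \frac{29}{214596} \cdot 1 = \frac{29}{214596}$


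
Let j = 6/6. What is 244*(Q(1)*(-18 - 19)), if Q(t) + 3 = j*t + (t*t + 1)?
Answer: 0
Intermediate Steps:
j = 1 (j = 6*(⅙) = 1)
Q(t) = -2 + t + t² (Q(t) = -3 + (1*t + (t*t + 1)) = -3 + (t + (t² + 1)) = -3 + (t + (1 + t²)) = -3 + (1 + t + t²) = -2 + t + t²)
244*(Q(1)*(-18 - 19)) = 244*((-2 + 1 + 1²)*(-18 - 19)) = 244*((-2 + 1 + 1)*(-37)) = 244*(0*(-37)) = 244*0 = 0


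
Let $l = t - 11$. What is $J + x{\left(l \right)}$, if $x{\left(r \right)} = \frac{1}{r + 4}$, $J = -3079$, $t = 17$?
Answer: $- \frac{30789}{10} \approx -3078.9$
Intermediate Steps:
$l = 6$ ($l = 17 - 11 = 6$)
$x{\left(r \right)} = \frac{1}{4 + r}$
$J + x{\left(l \right)} = -3079 + \frac{1}{4 + 6} = -3079 + \frac{1}{10} = - \frac{30789}{10}$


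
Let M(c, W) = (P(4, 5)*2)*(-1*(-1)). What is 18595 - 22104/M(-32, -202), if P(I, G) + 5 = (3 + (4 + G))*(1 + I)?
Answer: 1011673/55 ≈ 18394.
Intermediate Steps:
P(I, G) = -5 + (1 + I)*(7 + G) (P(I, G) = -5 + (3 + (4 + G))*(1 + I) = -5 + (7 + G)*(1 + I) = -5 + (1 + I)*(7 + G))
M(c, W) = 110 (M(c, W) = ((2 + 5 + 7*4 + 5*4)*2)*(-1*(-1)) = ((2 + 5 + 28 + 20)*2)*1 = (55*2)*1 = 110*1 = 110)
18595 - 22104/M(-32, -202) = 18595 - 22104/110 = 18595 - 1*11052/55 = 18595 - 11052/55 = 1011673/55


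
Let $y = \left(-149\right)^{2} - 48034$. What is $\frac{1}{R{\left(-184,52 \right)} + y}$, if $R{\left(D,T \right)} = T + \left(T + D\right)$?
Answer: $- \frac{1}{25913} \approx -3.8591 \cdot 10^{-5}$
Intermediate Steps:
$R{\left(D,T \right)} = D + 2 T$ ($R{\left(D,T \right)} = T + \left(D + T\right) = D + 2 T$)
$y = -25833$ ($y = 22201 - 48034 = -25833$)
$\frac{1}{R{\left(-184,52 \right)} + y} = \frac{1}{\left(-184 + 2 \cdot 52\right) - 25833} = \frac{1}{\left(-184 + 104\right) - 25833} = \frac{1}{-80 - 25833} = \frac{1}{-25913} = - \frac{1}{25913}$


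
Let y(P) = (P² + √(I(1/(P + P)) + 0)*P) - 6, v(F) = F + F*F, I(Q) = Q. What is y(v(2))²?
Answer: (30 + √3)² ≈ 1006.9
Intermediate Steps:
v(F) = F + F²
y(P) = -6 + P² + P*√2*√(1/P)/2 (y(P) = (P² + √(1/(P + P) + 0)*P) - 6 = (P² + √(1/(2*P) + 0)*P) - 6 = (P² + √(1/(2*P))*P) - 6 = (P² + (√2*√(1/P)/2)*P) - 6 = (P² + P*√2*√(1/P)/2) - 6 = -6 + P² + P*√2*√(1/P)/2)
y(v(2))² = (-6 + (2*(1 + 2))² + (2*(1 + 2))*√2*√(1/(2*(1 + 2)))/2)² = (-6 + (2*3)² + (2*3)*√2*√(1/(2*3))/2)² = (-6 + 6² + (½)*6*√2*√(1/6))² = (-6 + 36 + (½)*6*√2*√(⅙))² = (-6 + 36 + (½)*6*√2*(√6/6))² = (-6 + 36 + √3)² = (30 + √3)²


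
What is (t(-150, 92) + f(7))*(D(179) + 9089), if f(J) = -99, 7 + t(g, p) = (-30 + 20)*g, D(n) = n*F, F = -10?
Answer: 10174806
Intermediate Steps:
D(n) = -10*n (D(n) = n*(-10) = -10*n)
t(g, p) = -7 - 10*g (t(g, p) = -7 + (-30 + 20)*g = -7 - 10*g)
(t(-150, 92) + f(7))*(D(179) + 9089) = ((-7 - 10*(-150)) - 99)*(-10*179 + 9089) = ((-7 + 1500) - 99)*(-1790 + 9089) = (1493 - 99)*7299 = 1394*7299 = 10174806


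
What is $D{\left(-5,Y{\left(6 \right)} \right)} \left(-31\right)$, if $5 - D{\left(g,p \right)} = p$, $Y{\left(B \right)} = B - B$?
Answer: $-155$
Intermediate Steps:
$Y{\left(B \right)} = 0$
$D{\left(g,p \right)} = 5 - p$
$D{\left(-5,Y{\left(6 \right)} \right)} \left(-31\right) = \left(5 - 0\right) \left(-31\right) = \left(5 + 0\right) \left(-31\right) = 5 \left(-31\right) = -155$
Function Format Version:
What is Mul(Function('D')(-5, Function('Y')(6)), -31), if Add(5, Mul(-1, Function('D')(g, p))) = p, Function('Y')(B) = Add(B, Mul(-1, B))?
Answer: -155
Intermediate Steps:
Function('Y')(B) = 0
Function('D')(g, p) = Add(5, Mul(-1, p))
Mul(Function('D')(-5, Function('Y')(6)), -31) = Mul(Add(5, Mul(-1, 0)), -31) = Mul(Add(5, 0), -31) = Mul(5, -31) = -155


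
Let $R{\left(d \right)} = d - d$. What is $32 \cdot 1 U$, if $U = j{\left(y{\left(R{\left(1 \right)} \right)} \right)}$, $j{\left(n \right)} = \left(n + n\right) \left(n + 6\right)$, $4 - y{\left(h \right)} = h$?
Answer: $2560$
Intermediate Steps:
$R{\left(d \right)} = 0$
$y{\left(h \right)} = 4 - h$
$j{\left(n \right)} = 2 n \left(6 + n\right)$
$U = 80$ ($U = 2 \left(4 - 0\right) \left(6 + \left(4 - 0\right)\right) = 2 \left(4 + 0\right) \left(6 + \left(4 + 0\right)\right) = 2 \cdot 4 \left(6 + 4\right) = 2 \cdot 4 \cdot 10 = 80$)
$32 \cdot 1 U = 32 \cdot 1 \cdot 80 = 32 \cdot 80 = 2560$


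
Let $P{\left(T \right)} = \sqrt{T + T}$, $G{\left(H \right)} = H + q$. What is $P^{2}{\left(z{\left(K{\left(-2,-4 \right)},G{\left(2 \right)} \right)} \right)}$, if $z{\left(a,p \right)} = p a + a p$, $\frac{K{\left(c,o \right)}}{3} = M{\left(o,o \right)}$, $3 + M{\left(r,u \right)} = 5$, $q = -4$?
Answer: $-48$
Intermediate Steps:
$M{\left(r,u \right)} = 2$ ($M{\left(r,u \right)} = -3 + 5 = 2$)
$K{\left(c,o \right)} = 6$ ($K{\left(c,o \right)} = 3 \cdot 2 = 6$)
$G{\left(H \right)} = -4 + H$ ($G{\left(H \right)} = H - 4 = -4 + H$)
$z{\left(a,p \right)} = 2 a p$ ($z{\left(a,p \right)} = a p + a p = 2 a p$)
$P{\left(T \right)} = \sqrt{2} \sqrt{T}$ ($P{\left(T \right)} = \sqrt{2 T} = \sqrt{2} \sqrt{T}$)
$P^{2}{\left(z{\left(K{\left(-2,-4 \right)},G{\left(2 \right)} \right)} \right)} = \left(\sqrt{2} \sqrt{2 \cdot 6 \left(-4 + 2\right)}\right)^{2} = \left(\sqrt{2} \sqrt{2 \cdot 6 \left(-2\right)}\right)^{2} = \left(\sqrt{2} \sqrt{-24}\right)^{2} = \left(\sqrt{2} \cdot 2 i \sqrt{6}\right)^{2} = \left(4 i \sqrt{3}\right)^{2} = -48$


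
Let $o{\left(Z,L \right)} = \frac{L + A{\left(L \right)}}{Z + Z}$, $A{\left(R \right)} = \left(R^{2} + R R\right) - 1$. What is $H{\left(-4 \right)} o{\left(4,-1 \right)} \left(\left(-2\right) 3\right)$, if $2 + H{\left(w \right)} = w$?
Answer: $0$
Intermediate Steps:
$A{\left(R \right)} = -1 + 2 R^{2}$ ($A{\left(R \right)} = \left(R^{2} + R^{2}\right) - 1 = 2 R^{2} - 1 = -1 + 2 R^{2}$)
$H{\left(w \right)} = -2 + w$
$o{\left(Z,L \right)} = \frac{-1 + L + 2 L^{2}}{2 Z}$ ($o{\left(Z,L \right)} = \frac{L + \left(-1 + 2 L^{2}\right)}{Z + Z} = \frac{-1 + L + 2 L^{2}}{2 Z}$)
$H{\left(-4 \right)} o{\left(4,-1 \right)} \left(\left(-2\right) 3\right) = \left(-2 - 4\right) \frac{-1 - 1 + 2 \left(-1\right)^{2}}{2 \cdot 4} \left(\left(-2\right) 3\right) = - 6 \cdot \frac{1}{2} \cdot \frac{1}{4} \left(-1 - 1 + 2 \cdot 1\right) \left(-6\right) = - 6 \cdot \frac{1}{2} \cdot \frac{1}{4} \left(-1 - 1 + 2\right) \left(-6\right) = - 6 \cdot \frac{1}{2} \cdot \frac{1}{4} \cdot 0 \left(-6\right) = \left(-6\right) 0 \left(-6\right) = 0 \left(-6\right) = 0$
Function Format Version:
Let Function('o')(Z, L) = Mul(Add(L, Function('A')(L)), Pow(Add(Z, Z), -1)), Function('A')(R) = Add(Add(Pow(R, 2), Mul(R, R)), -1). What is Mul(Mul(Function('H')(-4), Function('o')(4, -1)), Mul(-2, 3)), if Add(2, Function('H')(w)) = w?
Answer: 0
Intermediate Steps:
Function('A')(R) = Add(-1, Mul(2, Pow(R, 2))) (Function('A')(R) = Add(Add(Pow(R, 2), Pow(R, 2)), -1) = Add(Mul(2, Pow(R, 2)), -1) = Add(-1, Mul(2, Pow(R, 2))))
Function('H')(w) = Add(-2, w)
Function('o')(Z, L) = Mul(Rational(1, 2), Pow(Z, -1), Add(-1, L, Mul(2, Pow(L, 2)))) (Function('o')(Z, L) = Mul(Add(L, Add(-1, Mul(2, Pow(L, 2)))), Pow(Add(Z, Z), -1)) = Mul(Add(-1, L, Mul(2, Pow(L, 2))), Pow(Mul(2, Z), -1)) = Mul(Add(-1, L, Mul(2, Pow(L, 2))), Mul(Rational(1, 2), Pow(Z, -1))) = Mul(Rational(1, 2), Pow(Z, -1), Add(-1, L, Mul(2, Pow(L, 2)))))
Mul(Mul(Function('H')(-4), Function('o')(4, -1)), Mul(-2, 3)) = Mul(Mul(Add(-2, -4), Mul(Rational(1, 2), Pow(4, -1), Add(-1, -1, Mul(2, Pow(-1, 2))))), Mul(-2, 3)) = Mul(Mul(-6, Mul(Rational(1, 2), Rational(1, 4), Add(-1, -1, Mul(2, 1)))), -6) = Mul(Mul(-6, Mul(Rational(1, 2), Rational(1, 4), Add(-1, -1, 2))), -6) = Mul(Mul(-6, Mul(Rational(1, 2), Rational(1, 4), 0)), -6) = Mul(Mul(-6, 0), -6) = Mul(0, -6) = 0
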